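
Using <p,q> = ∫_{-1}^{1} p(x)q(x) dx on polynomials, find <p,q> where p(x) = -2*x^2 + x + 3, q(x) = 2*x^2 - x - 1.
<p,q> = -44/15

Expand the product: p(x)·q(x) = -4*x^4 + 4*x^3 + 7*x^2 - 4*x - 3.
∫_{-1}^{1} of each monomial x^k gives [2/(k+1) if k even, 0 if k odd]. Integrating term-by-term (or equivalently evaluating the antiderivative F(x) = -4*x^5/5 + x^4 + 7*x^3/3 - 2*x^2 - 3*x at the endpoints):
  F(1) − F(−1) = -37/15 − (7/15) = -44/15.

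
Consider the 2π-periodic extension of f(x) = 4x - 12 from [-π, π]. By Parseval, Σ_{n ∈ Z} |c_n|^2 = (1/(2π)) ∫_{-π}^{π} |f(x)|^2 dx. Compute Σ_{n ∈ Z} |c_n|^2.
Σ |c_n|^2 = 16π^2/3 + 144

Expand and integrate term by term over [-π, π]:
  ∫ (4x)^2 dx = 16·(2π^3/3); ∫ 2·4·(-12)·x dx = 0 (odd integrand); ∫ (-12)^2 dx = 144·2π.
So (1/(2π)) ∫_{-π}^{π} (4x - 12)^2 dx = 16π^2/3 + 144 = 16π^2/3 + 144.
Parseval ⇒ Σ |c_n|^2 = 16π^2/3 + 144.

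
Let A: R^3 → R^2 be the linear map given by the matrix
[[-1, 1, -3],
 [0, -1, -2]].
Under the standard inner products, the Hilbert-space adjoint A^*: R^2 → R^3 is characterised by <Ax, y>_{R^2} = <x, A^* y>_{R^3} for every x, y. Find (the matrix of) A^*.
A^* = A^T =
[[-1, 0],
 [1, -1],
 [-3, -2]]

For real matrices with standard dot products, the defining identity <Ax, y> = <x, A^* y> gives (Ax)^T y = x^T (A^*) y, i.e. x^T A^T y = x^T (A^*) y. Since this holds for all x, y, we must have A^* = A^T. Therefore
A^* =
[[-1, 0],
 [1, -1],
 [-3, -2]].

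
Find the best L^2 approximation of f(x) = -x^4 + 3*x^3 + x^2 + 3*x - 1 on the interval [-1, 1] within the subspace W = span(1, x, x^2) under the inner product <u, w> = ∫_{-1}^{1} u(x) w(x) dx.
g(x) = x^2/7 + 24*x/5 - 32/35

The best approximation g ∈ W is the orthogonal projection of f onto W. Writing g = a_0 + a_1 x + a_2 x^2, the coefficients solve the normal equations G · a = b where
  G_{ij} = <φ_i, φ_j> and b_i = <f, φ_i>, with φ_0 = 1, φ_1 = x, φ_2 = x^2.
G =
  [2, 0, 2/3]
  [0, 2/3, 0]
  [2/3, 0, 2/5],
b = (-26/15, 16/5, -58/105).
Solving gives a_0 = -32/35, a_1 = 24/5, a_2 = 1/7, so
  g(x) = x^2/7 + 24*x/5 - 32/35.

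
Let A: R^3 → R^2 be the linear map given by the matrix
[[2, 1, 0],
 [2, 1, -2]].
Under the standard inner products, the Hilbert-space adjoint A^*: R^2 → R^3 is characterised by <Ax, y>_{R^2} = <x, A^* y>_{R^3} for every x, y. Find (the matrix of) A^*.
A^* = A^T =
[[2, 2],
 [1, 1],
 [0, -2]]

For real matrices with standard dot products, the defining identity <Ax, y> = <x, A^* y> gives (Ax)^T y = x^T (A^*) y, i.e. x^T A^T y = x^T (A^*) y. Since this holds for all x, y, we must have A^* = A^T. Therefore
A^* =
[[2, 2],
 [1, 1],
 [0, -2]].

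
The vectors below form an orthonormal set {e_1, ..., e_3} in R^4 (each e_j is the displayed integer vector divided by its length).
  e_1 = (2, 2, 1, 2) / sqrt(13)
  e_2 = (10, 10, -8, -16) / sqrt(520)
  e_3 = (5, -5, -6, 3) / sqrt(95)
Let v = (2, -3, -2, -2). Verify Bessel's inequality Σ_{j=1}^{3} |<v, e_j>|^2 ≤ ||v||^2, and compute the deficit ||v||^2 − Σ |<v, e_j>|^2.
Σ |<v, e_j>|^2 = 677/38; ||v||^2 = 21; deficit = 121/38

Write each e_j = u_j / sqrt(<u_j, u_j>) where u_j is the displayed integer vector. Then <v, e_j> = <v, u_j> / sqrt(<u_j, u_j>), so |<v, e_j>|^2 = <v, u_j>^2 / <u_j, u_j>.
Coefficients: <v, e_1> = -8/sqrt(13), <v, e_2> = 38/sqrt(520), <v, e_3> = 31/sqrt(95).
Square and sum: Σ |<v, e_j>|^2 = 677/38.
Compute ||v||^2 = v·v = 21.
Deficit = 21 − 677/38 = 121/38 ≥ 0, confirming Bessel's inequality. (The deficit equals ||v − Σ <v,e_j> e_j||^2, the squared distance from v to span{e_j}.)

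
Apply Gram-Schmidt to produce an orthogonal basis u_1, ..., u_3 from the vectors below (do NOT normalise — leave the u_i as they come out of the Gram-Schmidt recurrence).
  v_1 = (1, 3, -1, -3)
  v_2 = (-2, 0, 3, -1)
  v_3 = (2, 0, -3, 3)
Orthogonal basis:
  u_1 = (1, 3, -1, -3)
  u_2 = (-19/10, 3/10, 29/10, -13/10)
  u_3 = (-4/69, 22/23, 17/69, 59/69)

Apply the Gram-Schmidt recurrence
  u_1 = v_1
  u_i = v_i − Σ_{j<i} ((v_i · u_j) / (u_j · u_j)) · u_j.

Step by step this gives:
  u_1 = (1, 3, -1, -3)
  u_2 = (-19/10, 3/10, 29/10, -13/10)
  u_3 = (-4/69, 22/23, 17/69, 59/69)

Orthogonality check:
  u_2 · u_1 = 0 (should be 0)
  u_3 · u_1 = 0 (should be 0)
  u_3 · u_2 = 0 (should be 0)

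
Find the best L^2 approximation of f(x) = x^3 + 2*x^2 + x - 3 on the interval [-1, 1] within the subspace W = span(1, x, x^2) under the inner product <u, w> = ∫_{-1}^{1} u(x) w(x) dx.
g(x) = 2*x^2 + 8*x/5 - 3

The best approximation g ∈ W is the orthogonal projection of f onto W. Writing g = a_0 + a_1 x + a_2 x^2, the coefficients solve the normal equations G · a = b where
  G_{ij} = <φ_i, φ_j> and b_i = <f, φ_i>, with φ_0 = 1, φ_1 = x, φ_2 = x^2.
G =
  [2, 0, 2/3]
  [0, 2/3, 0]
  [2/3, 0, 2/5],
b = (-14/3, 16/15, -6/5).
Solving gives a_0 = -3, a_1 = 8/5, a_2 = 2, so
  g(x) = 2*x^2 + 8*x/5 - 3.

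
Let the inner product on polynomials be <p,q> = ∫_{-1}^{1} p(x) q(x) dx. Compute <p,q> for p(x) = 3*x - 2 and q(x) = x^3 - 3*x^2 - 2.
<p,q> = 66/5

Expand the product: p(x)·q(x) = 3*x^4 - 11*x^3 + 6*x^2 - 6*x + 4.
∫_{-1}^{1} of each monomial x^k gives [2/(k+1) if k even, 0 if k odd]. Integrating term-by-term (or equivalently evaluating the antiderivative F(x) = 3*x^5/5 - 11*x^4/4 + 2*x^3 - 3*x^2 + 4*x at the endpoints):
  F(1) − F(−1) = 17/20 − (-247/20) = 66/5.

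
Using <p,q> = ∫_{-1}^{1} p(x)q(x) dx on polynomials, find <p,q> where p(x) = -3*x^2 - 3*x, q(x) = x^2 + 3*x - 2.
<p,q> = -16/5

Expand the product: p(x)·q(x) = -3*x^4 - 12*x^3 - 3*x^2 + 6*x.
∫_{-1}^{1} of each monomial x^k gives [2/(k+1) if k even, 0 if k odd]. Integrating term-by-term (or equivalently evaluating the antiderivative F(x) = -3*x^5/5 - 3*x^4 - x^3 + 3*x^2 at the endpoints):
  F(1) − F(−1) = -8/5 − (8/5) = -16/5.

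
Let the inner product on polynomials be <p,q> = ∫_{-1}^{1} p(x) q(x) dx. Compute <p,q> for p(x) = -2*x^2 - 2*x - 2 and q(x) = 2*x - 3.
<p,q> = 40/3

Expand the product: p(x)·q(x) = -4*x^3 + 2*x^2 + 2*x + 6.
∫_{-1}^{1} of each monomial x^k gives [2/(k+1) if k even, 0 if k odd]. Integrating term-by-term (or equivalently evaluating the antiderivative F(x) = -x^4 + 2*x^3/3 + x^2 + 6*x at the endpoints):
  F(1) − F(−1) = 20/3 − (-20/3) = 40/3.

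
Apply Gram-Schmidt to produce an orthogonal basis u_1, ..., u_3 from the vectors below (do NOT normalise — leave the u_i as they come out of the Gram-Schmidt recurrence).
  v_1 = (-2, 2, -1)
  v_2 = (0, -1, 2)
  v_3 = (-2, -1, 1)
Orthogonal basis:
  u_1 = (-2, 2, -1)
  u_2 = (-8/9, -1/9, 14/9)
  u_3 = (-24/29, -32/29, -16/29)

Apply the Gram-Schmidt recurrence
  u_1 = v_1
  u_i = v_i − Σ_{j<i} ((v_i · u_j) / (u_j · u_j)) · u_j.

Step by step this gives:
  u_1 = (-2, 2, -1)
  u_2 = (-8/9, -1/9, 14/9)
  u_3 = (-24/29, -32/29, -16/29)

Orthogonality check:
  u_2 · u_1 = 0 (should be 0)
  u_3 · u_1 = 0 (should be 0)
  u_3 · u_2 = 0 (should be 0)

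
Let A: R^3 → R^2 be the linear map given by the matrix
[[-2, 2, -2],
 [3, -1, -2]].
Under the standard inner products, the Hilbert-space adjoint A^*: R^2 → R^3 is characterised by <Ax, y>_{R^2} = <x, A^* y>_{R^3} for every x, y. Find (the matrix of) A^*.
A^* = A^T =
[[-2, 3],
 [2, -1],
 [-2, -2]]

For real matrices with standard dot products, the defining identity <Ax, y> = <x, A^* y> gives (Ax)^T y = x^T (A^*) y, i.e. x^T A^T y = x^T (A^*) y. Since this holds for all x, y, we must have A^* = A^T. Therefore
A^* =
[[-2, 3],
 [2, -1],
 [-2, -2]].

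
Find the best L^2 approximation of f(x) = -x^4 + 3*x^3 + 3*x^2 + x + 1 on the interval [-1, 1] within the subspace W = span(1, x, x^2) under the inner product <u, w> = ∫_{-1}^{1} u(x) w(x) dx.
g(x) = 15*x^2/7 + 14*x/5 + 38/35

The best approximation g ∈ W is the orthogonal projection of f onto W. Writing g = a_0 + a_1 x + a_2 x^2, the coefficients solve the normal equations G · a = b where
  G_{ij} = <φ_i, φ_j> and b_i = <f, φ_i>, with φ_0 = 1, φ_1 = x, φ_2 = x^2.
G =
  [2, 0, 2/3]
  [0, 2/3, 0]
  [2/3, 0, 2/5],
b = (18/5, 28/15, 166/105).
Solving gives a_0 = 38/35, a_1 = 14/5, a_2 = 15/7, so
  g(x) = 15*x^2/7 + 14*x/5 + 38/35.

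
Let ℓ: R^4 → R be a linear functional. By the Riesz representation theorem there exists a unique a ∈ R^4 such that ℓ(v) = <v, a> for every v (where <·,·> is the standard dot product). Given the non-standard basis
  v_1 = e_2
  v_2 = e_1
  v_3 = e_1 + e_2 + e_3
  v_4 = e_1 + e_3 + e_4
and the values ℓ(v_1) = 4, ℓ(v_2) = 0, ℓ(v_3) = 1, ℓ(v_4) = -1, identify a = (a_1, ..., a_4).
a = (0, 4, -3, 2)

Write a = (a_1, ..., a_4) in the standard basis. For each basis vector v_i, ℓ(v_i) = <v_i, a> is a linear equation in the a_j's. Collect the n equations into a matrix system V a = ℓ, where row i of V is v_i (expressed in the standard basis). Since V is invertible (lower-triangular with 1s on the diagonal, up to permutation), solve by back-substitution:
  V =
[[0, 1, 0, 0],
 [1, 0, 0, 0],
 [1, 1, 1, 0],
 [1, 0, 1, 1]]
  V a = (4, 0, 1, -1)
Solving gives a = (0, 4, -3, 2).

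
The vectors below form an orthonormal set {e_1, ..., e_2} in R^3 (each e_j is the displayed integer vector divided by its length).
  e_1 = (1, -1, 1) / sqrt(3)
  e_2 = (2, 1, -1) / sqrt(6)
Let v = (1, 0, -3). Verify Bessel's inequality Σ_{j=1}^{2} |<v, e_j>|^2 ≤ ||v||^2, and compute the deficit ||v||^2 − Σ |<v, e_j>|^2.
Σ |<v, e_j>|^2 = 11/2; ||v||^2 = 10; deficit = 9/2

Write each e_j = u_j / sqrt(<u_j, u_j>) where u_j is the displayed integer vector. Then <v, e_j> = <v, u_j> / sqrt(<u_j, u_j>), so |<v, e_j>|^2 = <v, u_j>^2 / <u_j, u_j>.
Coefficients: <v, e_1> = -2/sqrt(3), <v, e_2> = 5/sqrt(6).
Square and sum: Σ |<v, e_j>|^2 = 11/2.
Compute ||v||^2 = v·v = 10.
Deficit = 10 − 11/2 = 9/2 ≥ 0, confirming Bessel's inequality. (The deficit equals ||v − Σ <v,e_j> e_j||^2, the squared distance from v to span{e_j}.)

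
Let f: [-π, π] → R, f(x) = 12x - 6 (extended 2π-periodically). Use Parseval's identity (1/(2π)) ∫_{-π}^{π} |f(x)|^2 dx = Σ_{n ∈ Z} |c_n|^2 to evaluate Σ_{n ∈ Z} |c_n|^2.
Σ |c_n|^2 = 48π^2 + 36

Expand and integrate term by term over [-π, π]:
  ∫ (12x)^2 dx = 144·(2π^3/3); ∫ 2·12·(-6)·x dx = 0 (odd integrand); ∫ (-6)^2 dx = 36·2π.
So (1/(2π)) ∫_{-π}^{π} (12x - 6)^2 dx = 144π^2/3 + 36 = 48π^2 + 36.
Parseval ⇒ Σ |c_n|^2 = 48π^2 + 36.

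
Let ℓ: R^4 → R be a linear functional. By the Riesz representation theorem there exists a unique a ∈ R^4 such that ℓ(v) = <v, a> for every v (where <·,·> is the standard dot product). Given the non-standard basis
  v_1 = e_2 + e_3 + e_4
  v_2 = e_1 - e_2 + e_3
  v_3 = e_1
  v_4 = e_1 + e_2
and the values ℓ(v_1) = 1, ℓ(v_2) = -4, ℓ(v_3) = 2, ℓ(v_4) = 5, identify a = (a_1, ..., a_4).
a = (2, 3, -3, 1)

Write a = (a_1, ..., a_4) in the standard basis. For each basis vector v_i, ℓ(v_i) = <v_i, a> is a linear equation in the a_j's. Collect the n equations into a matrix system V a = ℓ, where row i of V is v_i (expressed in the standard basis). Since V is invertible (lower-triangular with 1s on the diagonal, up to permutation), solve by back-substitution:
  V =
[[0, 1, 1, 1],
 [1, -1, 1, 0],
 [1, 0, 0, 0],
 [1, 1, 0, 0]]
  V a = (1, -4, 2, 5)
Solving gives a = (2, 3, -3, 1).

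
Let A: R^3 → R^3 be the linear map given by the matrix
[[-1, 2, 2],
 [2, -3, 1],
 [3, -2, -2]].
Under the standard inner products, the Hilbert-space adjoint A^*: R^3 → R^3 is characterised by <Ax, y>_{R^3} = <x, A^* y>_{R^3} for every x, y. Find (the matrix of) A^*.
A^* = A^T =
[[-1, 2, 3],
 [2, -3, -2],
 [2, 1, -2]]

For real matrices with standard dot products, the defining identity <Ax, y> = <x, A^* y> gives (Ax)^T y = x^T (A^*) y, i.e. x^T A^T y = x^T (A^*) y. Since this holds for all x, y, we must have A^* = A^T. Therefore
A^* =
[[-1, 2, 3],
 [2, -3, -2],
 [2, 1, -2]].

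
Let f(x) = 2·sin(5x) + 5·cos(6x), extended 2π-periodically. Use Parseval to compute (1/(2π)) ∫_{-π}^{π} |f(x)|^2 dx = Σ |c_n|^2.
Σ |c_n|^2 = 29/2

Expand |f|^2 and use orthogonality of {sin(nx), cos(mx)} on [-π, π]:
  ∫_{-π}^{π} sin(nx)^2 dx = π, ∫ cos(mx)^2 dx = π, and cross terms integrate to 0.
So ∫_{-π}^{π} f(x)^2 dx = 2^2 · π + 5^2 · π = (4 + 25)π.
Divide by 2π: (4 + 25)/2 = 29/2.
By Parseval, this equals Σ |c_n|^2.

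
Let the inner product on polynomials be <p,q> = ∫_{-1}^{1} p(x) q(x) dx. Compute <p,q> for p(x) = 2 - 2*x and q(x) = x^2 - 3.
<p,q> = -32/3

Expand the product: p(x)·q(x) = -2*x^3 + 2*x^2 + 6*x - 6.
∫_{-1}^{1} of each monomial x^k gives [2/(k+1) if k even, 0 if k odd]. Integrating term-by-term (or equivalently evaluating the antiderivative F(x) = -x^4/2 + 2*x^3/3 + 3*x^2 - 6*x at the endpoints):
  F(1) − F(−1) = -17/6 − (47/6) = -32/3.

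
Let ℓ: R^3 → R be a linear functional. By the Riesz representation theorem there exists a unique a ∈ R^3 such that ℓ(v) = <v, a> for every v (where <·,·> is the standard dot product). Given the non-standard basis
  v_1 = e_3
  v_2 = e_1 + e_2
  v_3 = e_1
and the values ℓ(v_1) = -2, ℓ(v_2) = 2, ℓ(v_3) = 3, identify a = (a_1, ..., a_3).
a = (3, -1, -2)

Write a = (a_1, ..., a_3) in the standard basis. For each basis vector v_i, ℓ(v_i) = <v_i, a> is a linear equation in the a_j's. Collect the n equations into a matrix system V a = ℓ, where row i of V is v_i (expressed in the standard basis). Since V is invertible (lower-triangular with 1s on the diagonal, up to permutation), solve by back-substitution:
  V =
[[0, 0, 1],
 [1, 1, 0],
 [1, 0, 0]]
  V a = (-2, 2, 3)
Solving gives a = (3, -1, -2).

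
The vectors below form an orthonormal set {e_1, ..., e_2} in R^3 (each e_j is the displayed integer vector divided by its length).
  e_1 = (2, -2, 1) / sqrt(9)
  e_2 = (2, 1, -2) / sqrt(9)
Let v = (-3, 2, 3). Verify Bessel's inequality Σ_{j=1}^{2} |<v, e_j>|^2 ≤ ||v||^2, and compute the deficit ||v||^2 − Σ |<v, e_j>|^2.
Σ |<v, e_j>|^2 = 149/9; ||v||^2 = 22; deficit = 49/9

Write each e_j = u_j / sqrt(<u_j, u_j>) where u_j is the displayed integer vector. Then <v, e_j> = <v, u_j> / sqrt(<u_j, u_j>), so |<v, e_j>|^2 = <v, u_j>^2 / <u_j, u_j>.
Coefficients: <v, e_1> = -7/sqrt(9), <v, e_2> = -10/sqrt(9).
Square and sum: Σ |<v, e_j>|^2 = 149/9.
Compute ||v||^2 = v·v = 22.
Deficit = 22 − 149/9 = 49/9 ≥ 0, confirming Bessel's inequality. (The deficit equals ||v − Σ <v,e_j> e_j||^2, the squared distance from v to span{e_j}.)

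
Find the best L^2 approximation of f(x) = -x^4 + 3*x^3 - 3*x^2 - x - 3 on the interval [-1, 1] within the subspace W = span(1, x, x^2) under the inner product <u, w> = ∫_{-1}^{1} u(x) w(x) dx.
g(x) = -27*x^2/7 + 4*x/5 - 102/35

The best approximation g ∈ W is the orthogonal projection of f onto W. Writing g = a_0 + a_1 x + a_2 x^2, the coefficients solve the normal equations G · a = b where
  G_{ij} = <φ_i, φ_j> and b_i = <f, φ_i>, with φ_0 = 1, φ_1 = x, φ_2 = x^2.
G =
  [2, 0, 2/3]
  [0, 2/3, 0]
  [2/3, 0, 2/5],
b = (-42/5, 8/15, -122/35).
Solving gives a_0 = -102/35, a_1 = 4/5, a_2 = -27/7, so
  g(x) = -27*x^2/7 + 4*x/5 - 102/35.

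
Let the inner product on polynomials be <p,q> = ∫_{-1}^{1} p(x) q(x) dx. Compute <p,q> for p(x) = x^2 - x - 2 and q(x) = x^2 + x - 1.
<p,q> = 26/15

Expand the product: p(x)·q(x) = x^4 - 4*x^2 - x + 2.
∫_{-1}^{1} of each monomial x^k gives [2/(k+1) if k even, 0 if k odd]. Integrating term-by-term (or equivalently evaluating the antiderivative F(x) = x^5/5 - 4*x^3/3 - x^2/2 + 2*x at the endpoints):
  F(1) − F(−1) = 11/30 − (-41/30) = 26/15.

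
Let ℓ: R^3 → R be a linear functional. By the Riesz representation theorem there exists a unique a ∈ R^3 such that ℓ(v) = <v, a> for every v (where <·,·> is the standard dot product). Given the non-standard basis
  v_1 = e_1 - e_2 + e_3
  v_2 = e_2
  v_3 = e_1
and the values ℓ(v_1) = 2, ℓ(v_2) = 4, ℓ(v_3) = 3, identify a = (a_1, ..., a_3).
a = (3, 4, 3)

Write a = (a_1, ..., a_3) in the standard basis. For each basis vector v_i, ℓ(v_i) = <v_i, a> is a linear equation in the a_j's. Collect the n equations into a matrix system V a = ℓ, where row i of V is v_i (expressed in the standard basis). Since V is invertible (lower-triangular with 1s on the diagonal, up to permutation), solve by back-substitution:
  V =
[[1, -1, 1],
 [0, 1, 0],
 [1, 0, 0]]
  V a = (2, 4, 3)
Solving gives a = (3, 4, 3).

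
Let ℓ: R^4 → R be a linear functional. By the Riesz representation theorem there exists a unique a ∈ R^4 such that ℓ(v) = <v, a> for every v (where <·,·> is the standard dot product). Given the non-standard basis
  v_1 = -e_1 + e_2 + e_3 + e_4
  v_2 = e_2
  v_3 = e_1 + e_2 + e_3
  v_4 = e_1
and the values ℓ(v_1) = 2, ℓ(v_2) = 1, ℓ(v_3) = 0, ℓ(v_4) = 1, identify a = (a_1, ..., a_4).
a = (1, 1, -2, 4)

Write a = (a_1, ..., a_4) in the standard basis. For each basis vector v_i, ℓ(v_i) = <v_i, a> is a linear equation in the a_j's. Collect the n equations into a matrix system V a = ℓ, where row i of V is v_i (expressed in the standard basis). Since V is invertible (lower-triangular with 1s on the diagonal, up to permutation), solve by back-substitution:
  V =
[[-1, 1, 1, 1],
 [0, 1, 0, 0],
 [1, 1, 1, 0],
 [1, 0, 0, 0]]
  V a = (2, 1, 0, 1)
Solving gives a = (1, 1, -2, 4).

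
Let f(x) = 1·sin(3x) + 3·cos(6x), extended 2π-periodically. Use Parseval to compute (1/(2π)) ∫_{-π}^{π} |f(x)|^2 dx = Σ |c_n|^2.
Σ |c_n|^2 = 5

Expand |f|^2 and use orthogonality of {sin(nx), cos(mx)} on [-π, π]:
  ∫_{-π}^{π} sin(nx)^2 dx = π, ∫ cos(mx)^2 dx = π, and cross terms integrate to 0.
So ∫_{-π}^{π} f(x)^2 dx = 1^2 · π + 3^2 · π = (1 + 9)π.
Divide by 2π: (1 + 9)/2 = 5.
By Parseval, this equals Σ |c_n|^2.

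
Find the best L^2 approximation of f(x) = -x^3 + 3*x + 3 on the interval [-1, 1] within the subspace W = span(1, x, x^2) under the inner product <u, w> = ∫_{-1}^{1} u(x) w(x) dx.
g(x) = 12*x/5 + 3

The best approximation g ∈ W is the orthogonal projection of f onto W. Writing g = a_0 + a_1 x + a_2 x^2, the coefficients solve the normal equations G · a = b where
  G_{ij} = <φ_i, φ_j> and b_i = <f, φ_i>, with φ_0 = 1, φ_1 = x, φ_2 = x^2.
G =
  [2, 0, 2/3]
  [0, 2/3, 0]
  [2/3, 0, 2/5],
b = (6, 8/5, 2).
Solving gives a_0 = 3, a_1 = 12/5, a_2 = 0, so
  g(x) = 12*x/5 + 3.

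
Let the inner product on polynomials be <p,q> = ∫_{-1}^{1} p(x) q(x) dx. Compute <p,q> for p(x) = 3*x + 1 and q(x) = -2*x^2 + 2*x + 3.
<p,q> = 26/3

Expand the product: p(x)·q(x) = -6*x^3 + 4*x^2 + 11*x + 3.
∫_{-1}^{1} of each monomial x^k gives [2/(k+1) if k even, 0 if k odd]. Integrating term-by-term (or equivalently evaluating the antiderivative F(x) = -3*x^4/2 + 4*x^3/3 + 11*x^2/2 + 3*x at the endpoints):
  F(1) − F(−1) = 25/3 − (-1/3) = 26/3.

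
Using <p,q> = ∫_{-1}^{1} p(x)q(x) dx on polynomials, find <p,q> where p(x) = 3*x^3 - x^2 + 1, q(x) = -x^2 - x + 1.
<p,q> = -2/15

Expand the product: p(x)·q(x) = -3*x^5 - 2*x^4 + 4*x^3 - 2*x^2 - x + 1.
∫_{-1}^{1} of each monomial x^k gives [2/(k+1) if k even, 0 if k odd]. Integrating term-by-term (or equivalently evaluating the antiderivative F(x) = -x^6/2 - 2*x^5/5 + x^4 - 2*x^3/3 - x^2/2 + x at the endpoints):
  F(1) − F(−1) = -1/15 − (1/15) = -2/15.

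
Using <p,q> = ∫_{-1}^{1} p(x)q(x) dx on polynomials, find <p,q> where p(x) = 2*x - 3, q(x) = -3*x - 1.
<p,q> = 2

Expand the product: p(x)·q(x) = -6*x^2 + 7*x + 3.
∫_{-1}^{1} of each monomial x^k gives [2/(k+1) if k even, 0 if k odd]. Integrating term-by-term (or equivalently evaluating the antiderivative F(x) = -2*x^3 + 7*x^2/2 + 3*x at the endpoints):
  F(1) − F(−1) = 9/2 − (5/2) = 2.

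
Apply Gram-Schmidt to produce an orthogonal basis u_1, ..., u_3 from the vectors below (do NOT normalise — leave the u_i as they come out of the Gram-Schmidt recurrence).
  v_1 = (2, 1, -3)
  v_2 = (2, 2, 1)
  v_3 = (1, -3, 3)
Orthogonal basis:
  u_1 = (2, 1, -3)
  u_2 = (11/7, 25/14, 23/14)
  u_3 = (259/117, -296/117, 74/117)

Apply the Gram-Schmidt recurrence
  u_1 = v_1
  u_i = v_i − Σ_{j<i} ((v_i · u_j) / (u_j · u_j)) · u_j.

Step by step this gives:
  u_1 = (2, 1, -3)
  u_2 = (11/7, 25/14, 23/14)
  u_3 = (259/117, -296/117, 74/117)

Orthogonality check:
  u_2 · u_1 = 0 (should be 0)
  u_3 · u_1 = 0 (should be 0)
  u_3 · u_2 = 0 (should be 0)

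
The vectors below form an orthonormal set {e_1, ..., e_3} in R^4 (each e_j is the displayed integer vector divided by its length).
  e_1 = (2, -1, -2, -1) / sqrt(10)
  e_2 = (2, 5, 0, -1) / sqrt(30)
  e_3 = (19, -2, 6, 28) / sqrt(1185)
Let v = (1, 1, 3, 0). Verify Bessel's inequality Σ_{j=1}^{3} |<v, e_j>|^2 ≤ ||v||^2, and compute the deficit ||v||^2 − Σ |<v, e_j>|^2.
Σ |<v, e_j>|^2 = 2041/395; ||v||^2 = 11; deficit = 2304/395

Write each e_j = u_j / sqrt(<u_j, u_j>) where u_j is the displayed integer vector. Then <v, e_j> = <v, u_j> / sqrt(<u_j, u_j>), so |<v, e_j>|^2 = <v, u_j>^2 / <u_j, u_j>.
Coefficients: <v, e_1> = -5/sqrt(10), <v, e_2> = 7/sqrt(30), <v, e_3> = 35/sqrt(1185).
Square and sum: Σ |<v, e_j>|^2 = 2041/395.
Compute ||v||^2 = v·v = 11.
Deficit = 11 − 2041/395 = 2304/395 ≥ 0, confirming Bessel's inequality. (The deficit equals ||v − Σ <v,e_j> e_j||^2, the squared distance from v to span{e_j}.)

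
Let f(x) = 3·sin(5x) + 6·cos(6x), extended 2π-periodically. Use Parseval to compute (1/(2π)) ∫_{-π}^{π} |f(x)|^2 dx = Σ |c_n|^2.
Σ |c_n|^2 = 45/2

Expand |f|^2 and use orthogonality of {sin(nx), cos(mx)} on [-π, π]:
  ∫_{-π}^{π} sin(nx)^2 dx = π, ∫ cos(mx)^2 dx = π, and cross terms integrate to 0.
So ∫_{-π}^{π} f(x)^2 dx = 3^2 · π + 6^2 · π = (9 + 36)π.
Divide by 2π: (9 + 36)/2 = 45/2.
By Parseval, this equals Σ |c_n|^2.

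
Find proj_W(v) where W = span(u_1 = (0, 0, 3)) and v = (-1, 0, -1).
proj_W(v) = (0, 0, -1)

Set up U = [u_1 | ... | u_1] ∈ R^(3×1). The projector onto W = col(U) is P = U (U^T U)^(-1) U^T.
Compute U^T U =
  [9],
and U^T v = (-3).
Solve U^T U · c = U^T v for the coefficients: c = (-1/3). The projection is proj_W(v) = U c.
Check: (v - proj_W(v)) · u_1 = 0  (should be 0).
Result: proj_W(v) = (0, 0, -1).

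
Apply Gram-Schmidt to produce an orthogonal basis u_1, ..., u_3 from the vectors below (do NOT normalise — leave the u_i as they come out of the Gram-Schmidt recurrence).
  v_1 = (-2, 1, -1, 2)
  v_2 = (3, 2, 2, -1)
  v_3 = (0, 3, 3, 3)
Orthogonal basis:
  u_1 = (-2, 1, -1, 2)
  u_2 = (7/5, 14/5, 6/5, 3/5)
  u_3 = (-27/58, -27/29, 63/29, 63/58)

Apply the Gram-Schmidt recurrence
  u_1 = v_1
  u_i = v_i − Σ_{j<i} ((v_i · u_j) / (u_j · u_j)) · u_j.

Step by step this gives:
  u_1 = (-2, 1, -1, 2)
  u_2 = (7/5, 14/5, 6/5, 3/5)
  u_3 = (-27/58, -27/29, 63/29, 63/58)

Orthogonality check:
  u_2 · u_1 = 0 (should be 0)
  u_3 · u_1 = 0 (should be 0)
  u_3 · u_2 = 0 (should be 0)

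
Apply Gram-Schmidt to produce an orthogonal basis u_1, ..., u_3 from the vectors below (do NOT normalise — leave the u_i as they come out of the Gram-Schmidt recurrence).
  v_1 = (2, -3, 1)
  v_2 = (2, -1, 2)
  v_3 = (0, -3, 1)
Orthogonal basis:
  u_1 = (2, -3, 1)
  u_2 = (5/7, 13/14, 19/14)
  u_3 = (-10/9, -4/9, 8/9)

Apply the Gram-Schmidt recurrence
  u_1 = v_1
  u_i = v_i − Σ_{j<i} ((v_i · u_j) / (u_j · u_j)) · u_j.

Step by step this gives:
  u_1 = (2, -3, 1)
  u_2 = (5/7, 13/14, 19/14)
  u_3 = (-10/9, -4/9, 8/9)

Orthogonality check:
  u_2 · u_1 = 0 (should be 0)
  u_3 · u_1 = 0 (should be 0)
  u_3 · u_2 = 0 (should be 0)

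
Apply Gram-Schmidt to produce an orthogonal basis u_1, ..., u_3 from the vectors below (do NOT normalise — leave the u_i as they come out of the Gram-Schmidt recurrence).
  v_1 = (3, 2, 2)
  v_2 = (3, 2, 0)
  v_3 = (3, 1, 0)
Orthogonal basis:
  u_1 = (3, 2, 2)
  u_2 = (12/17, 8/17, -26/17)
  u_3 = (6/13, -9/13, 0)

Apply the Gram-Schmidt recurrence
  u_1 = v_1
  u_i = v_i − Σ_{j<i} ((v_i · u_j) / (u_j · u_j)) · u_j.

Step by step this gives:
  u_1 = (3, 2, 2)
  u_2 = (12/17, 8/17, -26/17)
  u_3 = (6/13, -9/13, 0)

Orthogonality check:
  u_2 · u_1 = 0 (should be 0)
  u_3 · u_1 = 0 (should be 0)
  u_3 · u_2 = 0 (should be 0)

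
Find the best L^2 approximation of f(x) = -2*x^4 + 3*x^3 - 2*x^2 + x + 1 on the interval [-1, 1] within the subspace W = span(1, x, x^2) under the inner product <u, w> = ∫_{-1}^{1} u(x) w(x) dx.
g(x) = -26*x^2/7 + 14*x/5 + 41/35

The best approximation g ∈ W is the orthogonal projection of f onto W. Writing g = a_0 + a_1 x + a_2 x^2, the coefficients solve the normal equations G · a = b where
  G_{ij} = <φ_i, φ_j> and b_i = <f, φ_i>, with φ_0 = 1, φ_1 = x, φ_2 = x^2.
G =
  [2, 0, 2/3]
  [0, 2/3, 0]
  [2/3, 0, 2/5],
b = (-2/15, 28/15, -74/105).
Solving gives a_0 = 41/35, a_1 = 14/5, a_2 = -26/7, so
  g(x) = -26*x^2/7 + 14*x/5 + 41/35.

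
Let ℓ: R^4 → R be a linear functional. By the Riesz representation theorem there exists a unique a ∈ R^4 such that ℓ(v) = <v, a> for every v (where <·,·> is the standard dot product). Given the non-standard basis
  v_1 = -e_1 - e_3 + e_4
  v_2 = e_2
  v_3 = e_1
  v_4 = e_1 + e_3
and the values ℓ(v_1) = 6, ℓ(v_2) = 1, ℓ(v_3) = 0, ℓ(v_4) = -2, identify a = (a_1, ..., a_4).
a = (0, 1, -2, 4)

Write a = (a_1, ..., a_4) in the standard basis. For each basis vector v_i, ℓ(v_i) = <v_i, a> is a linear equation in the a_j's. Collect the n equations into a matrix system V a = ℓ, where row i of V is v_i (expressed in the standard basis). Since V is invertible (lower-triangular with 1s on the diagonal, up to permutation), solve by back-substitution:
  V =
[[-1, 0, -1, 1],
 [0, 1, 0, 0],
 [1, 0, 0, 0],
 [1, 0, 1, 0]]
  V a = (6, 1, 0, -2)
Solving gives a = (0, 1, -2, 4).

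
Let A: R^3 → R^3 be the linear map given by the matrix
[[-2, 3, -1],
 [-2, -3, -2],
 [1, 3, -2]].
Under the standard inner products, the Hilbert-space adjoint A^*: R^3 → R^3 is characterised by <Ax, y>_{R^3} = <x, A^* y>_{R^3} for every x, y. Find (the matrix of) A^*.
A^* = A^T =
[[-2, -2, 1],
 [3, -3, 3],
 [-1, -2, -2]]

For real matrices with standard dot products, the defining identity <Ax, y> = <x, A^* y> gives (Ax)^T y = x^T (A^*) y, i.e. x^T A^T y = x^T (A^*) y. Since this holds for all x, y, we must have A^* = A^T. Therefore
A^* =
[[-2, -2, 1],
 [3, -3, 3],
 [-1, -2, -2]].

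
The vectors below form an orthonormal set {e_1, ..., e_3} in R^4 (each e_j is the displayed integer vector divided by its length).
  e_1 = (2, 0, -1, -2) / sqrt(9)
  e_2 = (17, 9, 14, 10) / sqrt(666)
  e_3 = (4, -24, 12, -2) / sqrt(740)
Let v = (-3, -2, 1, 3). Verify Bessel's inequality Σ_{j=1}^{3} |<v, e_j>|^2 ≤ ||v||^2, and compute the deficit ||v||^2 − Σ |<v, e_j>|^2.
Σ |<v, e_j>|^2 = 221/10; ||v||^2 = 23; deficit = 9/10

Write each e_j = u_j / sqrt(<u_j, u_j>) where u_j is the displayed integer vector. Then <v, e_j> = <v, u_j> / sqrt(<u_j, u_j>), so |<v, e_j>|^2 = <v, u_j>^2 / <u_j, u_j>.
Coefficients: <v, e_1> = -13/sqrt(9), <v, e_2> = -25/sqrt(666), <v, e_3> = 42/sqrt(740).
Square and sum: Σ |<v, e_j>|^2 = 221/10.
Compute ||v||^2 = v·v = 23.
Deficit = 23 − 221/10 = 9/10 ≥ 0, confirming Bessel's inequality. (The deficit equals ||v − Σ <v,e_j> e_j||^2, the squared distance from v to span{e_j}.)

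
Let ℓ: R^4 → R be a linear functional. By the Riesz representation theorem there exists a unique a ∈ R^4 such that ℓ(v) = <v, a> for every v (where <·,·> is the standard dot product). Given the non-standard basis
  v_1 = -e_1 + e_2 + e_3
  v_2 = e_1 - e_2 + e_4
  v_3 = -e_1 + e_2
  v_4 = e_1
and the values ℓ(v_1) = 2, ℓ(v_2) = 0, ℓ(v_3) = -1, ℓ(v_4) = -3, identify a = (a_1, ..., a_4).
a = (-3, -4, 3, -1)

Write a = (a_1, ..., a_4) in the standard basis. For each basis vector v_i, ℓ(v_i) = <v_i, a> is a linear equation in the a_j's. Collect the n equations into a matrix system V a = ℓ, where row i of V is v_i (expressed in the standard basis). Since V is invertible (lower-triangular with 1s on the diagonal, up to permutation), solve by back-substitution:
  V =
[[-1, 1, 1, 0],
 [1, -1, 0, 1],
 [-1, 1, 0, 0],
 [1, 0, 0, 0]]
  V a = (2, 0, -1, -3)
Solving gives a = (-3, -4, 3, -1).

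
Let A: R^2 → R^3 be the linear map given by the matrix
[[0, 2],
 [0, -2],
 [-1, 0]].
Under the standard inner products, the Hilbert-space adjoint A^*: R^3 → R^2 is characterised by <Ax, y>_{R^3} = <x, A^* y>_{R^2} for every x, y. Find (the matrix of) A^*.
A^* = A^T =
[[0, 0, -1],
 [2, -2, 0]]

For real matrices with standard dot products, the defining identity <Ax, y> = <x, A^* y> gives (Ax)^T y = x^T (A^*) y, i.e. x^T A^T y = x^T (A^*) y. Since this holds for all x, y, we must have A^* = A^T. Therefore
A^* =
[[0, 0, -1],
 [2, -2, 0]].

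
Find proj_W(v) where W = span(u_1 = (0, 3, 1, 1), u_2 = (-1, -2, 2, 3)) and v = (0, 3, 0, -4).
proj_W(v) = (193/197, 602/197, -314/197, -507/197)

Set up U = [u_1 | ... | u_2] ∈ R^(4×2). The projector onto W = col(U) is P = U (U^T U)^(-1) U^T.
Compute U^T U =
  [11, -1]
  [-1, 18],
and U^T v = (5, -18).
Solve U^T U · c = U^T v for the coefficients: c = (72/197, -193/197). The projection is proj_W(v) = U c.
Check: (v - proj_W(v)) · u_1 = 0  (should be 0).
Check: (v - proj_W(v)) · u_2 = 0  (should be 0).
Result: proj_W(v) = (193/197, 602/197, -314/197, -507/197).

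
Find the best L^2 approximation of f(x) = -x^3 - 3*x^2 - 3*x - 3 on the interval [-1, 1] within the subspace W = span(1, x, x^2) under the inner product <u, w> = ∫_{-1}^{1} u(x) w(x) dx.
g(x) = -3*x^2 - 18*x/5 - 3

The best approximation g ∈ W is the orthogonal projection of f onto W. Writing g = a_0 + a_1 x + a_2 x^2, the coefficients solve the normal equations G · a = b where
  G_{ij} = <φ_i, φ_j> and b_i = <f, φ_i>, with φ_0 = 1, φ_1 = x, φ_2 = x^2.
G =
  [2, 0, 2/3]
  [0, 2/3, 0]
  [2/3, 0, 2/5],
b = (-8, -12/5, -16/5).
Solving gives a_0 = -3, a_1 = -18/5, a_2 = -3, so
  g(x) = -3*x^2 - 18*x/5 - 3.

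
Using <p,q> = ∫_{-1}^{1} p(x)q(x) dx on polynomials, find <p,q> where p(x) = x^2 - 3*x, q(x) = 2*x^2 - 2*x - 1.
<p,q> = 62/15

Expand the product: p(x)·q(x) = 2*x^4 - 8*x^3 + 5*x^2 + 3*x.
∫_{-1}^{1} of each monomial x^k gives [2/(k+1) if k even, 0 if k odd]. Integrating term-by-term (or equivalently evaluating the antiderivative F(x) = 2*x^5/5 - 2*x^4 + 5*x^3/3 + 3*x^2/2 at the endpoints):
  F(1) − F(−1) = 47/30 − (-77/30) = 62/15.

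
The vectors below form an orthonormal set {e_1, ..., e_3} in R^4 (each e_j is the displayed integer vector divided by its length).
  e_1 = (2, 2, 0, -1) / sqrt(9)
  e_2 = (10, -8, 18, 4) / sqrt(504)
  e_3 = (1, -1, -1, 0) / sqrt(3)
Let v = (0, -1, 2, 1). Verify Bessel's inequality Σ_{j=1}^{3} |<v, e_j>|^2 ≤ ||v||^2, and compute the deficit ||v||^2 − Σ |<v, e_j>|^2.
Σ |<v, e_j>|^2 = 124/21; ||v||^2 = 6; deficit = 2/21

Write each e_j = u_j / sqrt(<u_j, u_j>) where u_j is the displayed integer vector. Then <v, e_j> = <v, u_j> / sqrt(<u_j, u_j>), so |<v, e_j>|^2 = <v, u_j>^2 / <u_j, u_j>.
Coefficients: <v, e_1> = -3/sqrt(9), <v, e_2> = 48/sqrt(504), <v, e_3> = -1/sqrt(3).
Square and sum: Σ |<v, e_j>|^2 = 124/21.
Compute ||v||^2 = v·v = 6.
Deficit = 6 − 124/21 = 2/21 ≥ 0, confirming Bessel's inequality. (The deficit equals ||v − Σ <v,e_j> e_j||^2, the squared distance from v to span{e_j}.)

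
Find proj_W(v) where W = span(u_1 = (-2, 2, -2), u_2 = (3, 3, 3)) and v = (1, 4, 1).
proj_W(v) = (1, 4, 1)

Set up U = [u_1 | ... | u_2] ∈ R^(3×2). The projector onto W = col(U) is P = U (U^T U)^(-1) U^T.
Compute U^T U =
  [12, -6]
  [-6, 27],
and U^T v = (4, 18).
Solve U^T U · c = U^T v for the coefficients: c = (3/4, 5/6). The projection is proj_W(v) = U c.
Check: (v - proj_W(v)) · u_1 = 0  (should be 0).
Check: (v - proj_W(v)) · u_2 = 0  (should be 0).
Result: proj_W(v) = (1, 4, 1).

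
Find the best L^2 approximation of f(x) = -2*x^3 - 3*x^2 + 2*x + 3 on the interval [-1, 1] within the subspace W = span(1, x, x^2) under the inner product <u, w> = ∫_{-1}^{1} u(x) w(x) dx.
g(x) = -3*x^2 + 4*x/5 + 3

The best approximation g ∈ W is the orthogonal projection of f onto W. Writing g = a_0 + a_1 x + a_2 x^2, the coefficients solve the normal equations G · a = b where
  G_{ij} = <φ_i, φ_j> and b_i = <f, φ_i>, with φ_0 = 1, φ_1 = x, φ_2 = x^2.
G =
  [2, 0, 2/3]
  [0, 2/3, 0]
  [2/3, 0, 2/5],
b = (4, 8/15, 4/5).
Solving gives a_0 = 3, a_1 = 4/5, a_2 = -3, so
  g(x) = -3*x^2 + 4*x/5 + 3.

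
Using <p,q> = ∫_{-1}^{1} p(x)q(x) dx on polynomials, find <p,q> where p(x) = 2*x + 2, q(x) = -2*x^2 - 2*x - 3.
<p,q> = -52/3

Expand the product: p(x)·q(x) = -4*x^3 - 8*x^2 - 10*x - 6.
∫_{-1}^{1} of each monomial x^k gives [2/(k+1) if k even, 0 if k odd]. Integrating term-by-term (or equivalently evaluating the antiderivative F(x) = -x^4 - 8*x^3/3 - 5*x^2 - 6*x at the endpoints):
  F(1) − F(−1) = -44/3 − (8/3) = -52/3.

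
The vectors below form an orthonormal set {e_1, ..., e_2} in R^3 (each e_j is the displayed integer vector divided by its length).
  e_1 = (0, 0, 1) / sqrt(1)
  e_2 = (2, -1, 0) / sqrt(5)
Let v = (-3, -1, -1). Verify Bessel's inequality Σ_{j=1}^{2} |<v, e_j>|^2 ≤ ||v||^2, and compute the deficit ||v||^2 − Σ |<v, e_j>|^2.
Σ |<v, e_j>|^2 = 6; ||v||^2 = 11; deficit = 5

Write each e_j = u_j / sqrt(<u_j, u_j>) where u_j is the displayed integer vector. Then <v, e_j> = <v, u_j> / sqrt(<u_j, u_j>), so |<v, e_j>|^2 = <v, u_j>^2 / <u_j, u_j>.
Coefficients: <v, e_1> = -1/sqrt(1), <v, e_2> = -5/sqrt(5).
Square and sum: Σ |<v, e_j>|^2 = 6.
Compute ||v||^2 = v·v = 11.
Deficit = 11 − 6 = 5 ≥ 0, confirming Bessel's inequality. (The deficit equals ||v − Σ <v,e_j> e_j||^2, the squared distance from v to span{e_j}.)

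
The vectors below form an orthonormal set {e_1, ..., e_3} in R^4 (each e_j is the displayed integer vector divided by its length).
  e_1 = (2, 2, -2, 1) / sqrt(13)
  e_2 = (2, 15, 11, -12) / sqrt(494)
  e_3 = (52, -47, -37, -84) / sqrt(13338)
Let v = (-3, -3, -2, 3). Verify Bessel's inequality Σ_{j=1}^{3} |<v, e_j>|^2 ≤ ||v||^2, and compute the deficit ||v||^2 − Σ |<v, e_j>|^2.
Σ |<v, e_j>|^2 = 10097/351; ||v||^2 = 31; deficit = 784/351

Write each e_j = u_j / sqrt(<u_j, u_j>) where u_j is the displayed integer vector. Then <v, e_j> = <v, u_j> / sqrt(<u_j, u_j>), so |<v, e_j>|^2 = <v, u_j>^2 / <u_j, u_j>.
Coefficients: <v, e_1> = -5/sqrt(13), <v, e_2> = -109/sqrt(494), <v, e_3> = -193/sqrt(13338).
Square and sum: Σ |<v, e_j>|^2 = 10097/351.
Compute ||v||^2 = v·v = 31.
Deficit = 31 − 10097/351 = 784/351 ≥ 0, confirming Bessel's inequality. (The deficit equals ||v − Σ <v,e_j> e_j||^2, the squared distance from v to span{e_j}.)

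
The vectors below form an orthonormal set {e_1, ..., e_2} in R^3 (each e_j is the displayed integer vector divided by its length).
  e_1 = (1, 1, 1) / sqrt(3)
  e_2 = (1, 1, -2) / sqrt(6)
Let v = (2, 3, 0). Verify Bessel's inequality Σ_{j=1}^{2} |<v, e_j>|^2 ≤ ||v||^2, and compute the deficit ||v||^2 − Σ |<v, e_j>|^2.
Σ |<v, e_j>|^2 = 25/2; ||v||^2 = 13; deficit = 1/2

Write each e_j = u_j / sqrt(<u_j, u_j>) where u_j is the displayed integer vector. Then <v, e_j> = <v, u_j> / sqrt(<u_j, u_j>), so |<v, e_j>|^2 = <v, u_j>^2 / <u_j, u_j>.
Coefficients: <v, e_1> = 5/sqrt(3), <v, e_2> = 5/sqrt(6).
Square and sum: Σ |<v, e_j>|^2 = 25/2.
Compute ||v||^2 = v·v = 13.
Deficit = 13 − 25/2 = 1/2 ≥ 0, confirming Bessel's inequality. (The deficit equals ||v − Σ <v,e_j> e_j||^2, the squared distance from v to span{e_j}.)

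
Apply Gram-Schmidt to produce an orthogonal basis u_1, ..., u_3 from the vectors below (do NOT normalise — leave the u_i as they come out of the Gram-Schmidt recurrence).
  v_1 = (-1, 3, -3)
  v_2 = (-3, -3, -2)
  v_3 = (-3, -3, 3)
Orthogonal basis:
  u_1 = (-1, 3, -3)
  u_2 = (-3, -3, -2)
  u_3 = (-450/209, 210/209, 360/209)

Apply the Gram-Schmidt recurrence
  u_1 = v_1
  u_i = v_i − Σ_{j<i} ((v_i · u_j) / (u_j · u_j)) · u_j.

Step by step this gives:
  u_1 = (-1, 3, -3)
  u_2 = (-3, -3, -2)
  u_3 = (-450/209, 210/209, 360/209)

Orthogonality check:
  u_2 · u_1 = 0 (should be 0)
  u_3 · u_1 = 0 (should be 0)
  u_3 · u_2 = 0 (should be 0)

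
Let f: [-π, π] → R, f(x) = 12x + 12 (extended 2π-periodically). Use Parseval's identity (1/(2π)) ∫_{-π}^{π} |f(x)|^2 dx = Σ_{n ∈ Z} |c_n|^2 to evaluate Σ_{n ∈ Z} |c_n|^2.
Σ |c_n|^2 = 48π^2 + 144

Expand and integrate term by term over [-π, π]:
  ∫ (12x)^2 dx = 144·(2π^3/3); ∫ 2·12·(12)·x dx = 0 (odd integrand); ∫ 12^2 dx = 144·2π.
So (1/(2π)) ∫_{-π}^{π} (12x + 12)^2 dx = 144π^2/3 + 144 = 48π^2 + 144.
Parseval ⇒ Σ |c_n|^2 = 48π^2 + 144.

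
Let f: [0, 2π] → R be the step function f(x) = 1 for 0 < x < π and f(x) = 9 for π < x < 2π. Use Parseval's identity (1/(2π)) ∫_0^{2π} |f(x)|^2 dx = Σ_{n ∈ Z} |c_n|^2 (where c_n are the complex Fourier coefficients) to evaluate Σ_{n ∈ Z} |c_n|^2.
Σ |c_n|^2 = 41

Parseval equates the L^2 energy of f (normalised by 1/(2π)) with the ℓ^2 sum of its Fourier coefficients: (1/(2π)) ∫_0^{2π} |f|^2 = Σ |c_n|^2.
Compute the left side: (1/(2π)) [∫_0^π 1^2 dx + ∫_π^{2π} 9^2 dx] = (1/(2π)) · (1π + 81π) = (1 + 81)/2 = 41.
So Σ_{n ∈ Z} |c_n|^2 = 41.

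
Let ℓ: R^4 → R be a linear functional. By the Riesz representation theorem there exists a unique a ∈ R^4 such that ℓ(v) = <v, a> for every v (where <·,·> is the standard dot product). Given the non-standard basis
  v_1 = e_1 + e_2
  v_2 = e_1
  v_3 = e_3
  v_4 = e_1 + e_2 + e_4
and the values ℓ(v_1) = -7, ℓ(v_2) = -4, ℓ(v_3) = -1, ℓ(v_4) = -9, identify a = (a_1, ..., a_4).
a = (-4, -3, -1, -2)

Write a = (a_1, ..., a_4) in the standard basis. For each basis vector v_i, ℓ(v_i) = <v_i, a> is a linear equation in the a_j's. Collect the n equations into a matrix system V a = ℓ, where row i of V is v_i (expressed in the standard basis). Since V is invertible (lower-triangular with 1s on the diagonal, up to permutation), solve by back-substitution:
  V =
[[1, 1, 0, 0],
 [1, 0, 0, 0],
 [0, 0, 1, 0],
 [1, 1, 0, 1]]
  V a = (-7, -4, -1, -9)
Solving gives a = (-4, -3, -1, -2).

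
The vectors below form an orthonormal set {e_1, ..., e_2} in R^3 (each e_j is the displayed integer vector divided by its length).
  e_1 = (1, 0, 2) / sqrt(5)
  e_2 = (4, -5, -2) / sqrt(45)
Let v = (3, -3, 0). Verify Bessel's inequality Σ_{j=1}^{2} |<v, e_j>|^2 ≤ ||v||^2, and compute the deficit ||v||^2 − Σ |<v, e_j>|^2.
Σ |<v, e_j>|^2 = 18; ||v||^2 = 18; deficit = 0

Write each e_j = u_j / sqrt(<u_j, u_j>) where u_j is the displayed integer vector. Then <v, e_j> = <v, u_j> / sqrt(<u_j, u_j>), so |<v, e_j>|^2 = <v, u_j>^2 / <u_j, u_j>.
Coefficients: <v, e_1> = 3/sqrt(5), <v, e_2> = 27/sqrt(45).
Square and sum: Σ |<v, e_j>|^2 = 18.
Compute ||v||^2 = v·v = 18.
Deficit = 18 − 18 = 0 ≥ 0, confirming Bessel's inequality. (The deficit equals ||v − Σ <v,e_j> e_j||^2, the squared distance from v to span{e_j}.)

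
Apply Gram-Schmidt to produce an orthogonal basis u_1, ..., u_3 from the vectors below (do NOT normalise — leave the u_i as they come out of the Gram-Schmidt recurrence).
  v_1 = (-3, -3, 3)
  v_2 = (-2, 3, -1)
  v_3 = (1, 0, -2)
Orthogonal basis:
  u_1 = (-3, -3, 3)
  u_2 = (-8/3, 7/3, -1/3)
  u_3 = (-8/19, -12/19, -20/19)

Apply the Gram-Schmidt recurrence
  u_1 = v_1
  u_i = v_i − Σ_{j<i} ((v_i · u_j) / (u_j · u_j)) · u_j.

Step by step this gives:
  u_1 = (-3, -3, 3)
  u_2 = (-8/3, 7/3, -1/3)
  u_3 = (-8/19, -12/19, -20/19)

Orthogonality check:
  u_2 · u_1 = 0 (should be 0)
  u_3 · u_1 = 0 (should be 0)
  u_3 · u_2 = 0 (should be 0)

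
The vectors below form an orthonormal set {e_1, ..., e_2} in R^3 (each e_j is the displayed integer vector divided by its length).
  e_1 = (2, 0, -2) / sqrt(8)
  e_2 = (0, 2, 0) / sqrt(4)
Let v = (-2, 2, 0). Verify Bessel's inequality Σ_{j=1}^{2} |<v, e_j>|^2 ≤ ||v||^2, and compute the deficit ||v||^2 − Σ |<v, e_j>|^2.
Σ |<v, e_j>|^2 = 6; ||v||^2 = 8; deficit = 2

Write each e_j = u_j / sqrt(<u_j, u_j>) where u_j is the displayed integer vector. Then <v, e_j> = <v, u_j> / sqrt(<u_j, u_j>), so |<v, e_j>|^2 = <v, u_j>^2 / <u_j, u_j>.
Coefficients: <v, e_1> = -4/sqrt(8), <v, e_2> = 4/sqrt(4).
Square and sum: Σ |<v, e_j>|^2 = 6.
Compute ||v||^2 = v·v = 8.
Deficit = 8 − 6 = 2 ≥ 0, confirming Bessel's inequality. (The deficit equals ||v − Σ <v,e_j> e_j||^2, the squared distance from v to span{e_j}.)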